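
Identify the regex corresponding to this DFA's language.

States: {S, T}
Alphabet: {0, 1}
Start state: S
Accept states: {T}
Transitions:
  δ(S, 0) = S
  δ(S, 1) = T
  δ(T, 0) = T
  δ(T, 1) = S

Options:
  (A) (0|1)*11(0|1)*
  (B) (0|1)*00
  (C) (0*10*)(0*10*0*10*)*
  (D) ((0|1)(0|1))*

Check each option against the DFA on short strings; one disagreement eliminates an option:
  (A) (0|1)*11(0|1)*: on '1' the DFA goes S → T and accepts (T ∈ Accept), but the regex does not match it → eliminate
  (B) (0|1)*00: on '1' the DFA goes S → T and accepts (T ∈ Accept), but the regex does not match it → eliminate
  (C) (0*10*)(0*10*0*10*)*: agrees with the DFA on every string of length ≤ 6
  (D) ((0|1)(0|1))*: on ε the DFA stays in S and rejects (S ∉ Accept), but the regex matches it → eliminate
Only (C) is consistent with the DFA.
(C) (0*10*)(0*10*0*10*)*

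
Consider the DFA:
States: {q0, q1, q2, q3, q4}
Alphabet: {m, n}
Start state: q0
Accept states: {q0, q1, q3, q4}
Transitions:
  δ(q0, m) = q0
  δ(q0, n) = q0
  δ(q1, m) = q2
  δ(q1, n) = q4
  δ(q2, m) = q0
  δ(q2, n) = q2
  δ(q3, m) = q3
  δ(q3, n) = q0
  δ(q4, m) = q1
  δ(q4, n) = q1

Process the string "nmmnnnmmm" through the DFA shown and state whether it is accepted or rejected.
Processing string "nmmnnnmmm":
  q0 --n--> q0
  q0 --m--> q0
  q0 --m--> q0
  q0 --n--> q0
  q0 --n--> q0
  q0 --n--> q0
  q0 --m--> q0
  q0 --m--> q0
  q0 --m--> q0
Final state: q0
Accept states: {q0, q1, q3, q4}
Yes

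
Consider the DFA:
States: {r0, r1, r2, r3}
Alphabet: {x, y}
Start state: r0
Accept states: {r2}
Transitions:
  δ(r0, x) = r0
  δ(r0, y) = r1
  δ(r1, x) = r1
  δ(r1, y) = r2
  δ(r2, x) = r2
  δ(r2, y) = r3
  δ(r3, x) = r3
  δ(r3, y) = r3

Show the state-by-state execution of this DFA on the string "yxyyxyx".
read 'y': r0 → r1
  read 'x': r1 → r1
  read 'y': r1 → r2
  read 'y': r2 → r3
  read 'x': r3 → r3
  read 'y': r3 → r3
  read 'x': r3 → r3
r0 -> r1 -> r1 -> r2 -> r3 -> r3 -> r3 -> r3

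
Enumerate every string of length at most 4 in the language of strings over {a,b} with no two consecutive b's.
ε, a, b, aa, ab, ba, aaa, aab, aba, baa, bab, aaaa, aaab, aaba, abaa, abab, baaa, baab, baba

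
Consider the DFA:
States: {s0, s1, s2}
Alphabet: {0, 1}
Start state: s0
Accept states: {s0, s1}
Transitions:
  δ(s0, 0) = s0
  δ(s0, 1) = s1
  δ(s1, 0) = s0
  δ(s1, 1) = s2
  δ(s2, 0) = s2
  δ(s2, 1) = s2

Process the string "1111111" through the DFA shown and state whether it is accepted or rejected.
Processing string "1111111":
  s0 --1--> s1
  s1 --1--> s2
  s2 --1--> s2
  s2 --1--> s2
  s2 --1--> s2
  s2 --1--> s2
  s2 --1--> s2
Final state: s2
Accept states: {s0, s1}
No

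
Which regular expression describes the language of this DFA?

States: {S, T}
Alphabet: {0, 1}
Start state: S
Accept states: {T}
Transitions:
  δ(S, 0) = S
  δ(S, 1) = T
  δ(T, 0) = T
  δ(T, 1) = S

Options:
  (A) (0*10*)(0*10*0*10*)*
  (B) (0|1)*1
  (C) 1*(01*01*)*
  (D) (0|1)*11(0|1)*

Check each option against the DFA on short strings; one disagreement eliminates an option:
  (A) (0*10*)(0*10*0*10*)*: agrees with the DFA on every string of length ≤ 6
  (B) (0|1)*1: on '10' the DFA goes S → T → T and accepts (T ∈ Accept), but the regex does not match it → eliminate
  (C) 1*(01*01*)*: on ε the DFA stays in S and rejects (S ∉ Accept), but the regex matches it → eliminate
  (D) (0|1)*11(0|1)*: on '1' the DFA goes S → T and accepts (T ∈ Accept), but the regex does not match it → eliminate
Only (A) is consistent with the DFA.
(A) (0*10*)(0*10*0*10*)*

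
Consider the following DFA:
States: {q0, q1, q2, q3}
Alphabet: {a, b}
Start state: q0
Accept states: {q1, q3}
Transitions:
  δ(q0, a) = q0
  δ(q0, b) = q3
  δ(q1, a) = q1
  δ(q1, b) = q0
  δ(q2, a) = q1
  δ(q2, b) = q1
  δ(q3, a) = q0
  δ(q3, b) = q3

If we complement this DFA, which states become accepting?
Complement accept states = All states \ Original accept states
= {q0, q1, q2, q3} \ {q1, q3}
{q0, q2}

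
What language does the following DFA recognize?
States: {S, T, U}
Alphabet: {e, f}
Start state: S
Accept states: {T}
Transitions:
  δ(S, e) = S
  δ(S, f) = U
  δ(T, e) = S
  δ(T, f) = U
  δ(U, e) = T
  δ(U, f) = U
Testing a few strings:
  'ef' → reject
  'efef' → reject
  'fefe' → accept
  'feef' → reject
State roles: S=no suffix match; T=suffix is fe; U=one trailing f
All strings over {e,f} ending with fe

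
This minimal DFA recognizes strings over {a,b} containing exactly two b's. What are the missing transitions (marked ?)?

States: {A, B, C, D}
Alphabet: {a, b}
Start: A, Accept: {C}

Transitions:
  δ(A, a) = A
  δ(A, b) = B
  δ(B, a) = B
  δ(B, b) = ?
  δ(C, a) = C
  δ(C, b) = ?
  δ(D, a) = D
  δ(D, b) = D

From the language and accept set, identify what each state tracks — A: zero b's; B: one b; C: two b's; D: ≥ three b's (dead).
Each missing δ(q, a) is the state matching the new tracked value after reading a.
δ(B, b) = C; δ(C, b) = D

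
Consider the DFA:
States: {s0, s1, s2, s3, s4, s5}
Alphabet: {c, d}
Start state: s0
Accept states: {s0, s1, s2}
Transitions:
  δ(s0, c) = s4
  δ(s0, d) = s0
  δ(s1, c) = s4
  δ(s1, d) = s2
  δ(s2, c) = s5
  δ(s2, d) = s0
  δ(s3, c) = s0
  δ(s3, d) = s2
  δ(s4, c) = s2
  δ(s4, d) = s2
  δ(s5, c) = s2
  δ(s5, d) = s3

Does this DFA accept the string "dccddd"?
Processing string "dccddd":
  s0 --d--> s0
  s0 --c--> s4
  s4 --c--> s2
  s2 --d--> s0
  s0 --d--> s0
  s0 --d--> s0
Final state: s0
Accept states: {s0, s1, s2}
Yes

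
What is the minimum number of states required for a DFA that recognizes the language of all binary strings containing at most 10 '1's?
By Myhill–Nerode, count the distinguishable equivalence classes: 12 classes — having seen 0, 1, …, 10, or >10 copies of '1'; counts 0 through 10 are accepting and >10 is dead.
12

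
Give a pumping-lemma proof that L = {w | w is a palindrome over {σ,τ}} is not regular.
Assume L is regular with pumping length p. Idea: pumping the leading σ-block breaks the symmetry.
Choose s = σ^p τ σ^p (a palindrome of length 2p+1 ≥ p). By the pumping lemma, s = xyz with |xy| ≤ p, |y| > 0, so y = σ^k with k > 0 (xy lies entirely in the first σ^p). Then xy²z = σ^(p+k) τ σ^p, which is not a palindrome since p+k ≠ p.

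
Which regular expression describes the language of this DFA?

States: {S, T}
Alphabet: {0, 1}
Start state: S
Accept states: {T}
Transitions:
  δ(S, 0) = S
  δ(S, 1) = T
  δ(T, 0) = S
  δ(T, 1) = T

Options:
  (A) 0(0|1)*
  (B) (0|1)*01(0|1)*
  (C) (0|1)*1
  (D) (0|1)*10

Check each option against the DFA on short strings; one disagreement eliminates an option:
  (A) 0(0|1)*: on '0' the DFA goes S → S and rejects (S ∉ Accept), but the regex matches it → eliminate
  (B) (0|1)*01(0|1)*: on '1' the DFA goes S → T and accepts (T ∈ Accept), but the regex does not match it → eliminate
  (C) (0|1)*1: agrees with the DFA on every string of length ≤ 6
  (D) (0|1)*10: on '1' the DFA goes S → T and accepts (T ∈ Accept), but the regex does not match it → eliminate
Only (C) is consistent with the DFA.
(C) (0|1)*1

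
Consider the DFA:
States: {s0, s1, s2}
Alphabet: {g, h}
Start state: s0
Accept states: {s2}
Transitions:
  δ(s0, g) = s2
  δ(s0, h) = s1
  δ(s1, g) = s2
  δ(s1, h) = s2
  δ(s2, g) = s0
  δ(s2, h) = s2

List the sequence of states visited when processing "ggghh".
read 'g': s0 → s2
  read 'g': s2 → s0
  read 'g': s0 → s2
  read 'h': s2 → s2
  read 'h': s2 → s2
s0 -> s2 -> s0 -> s2 -> s2 -> s2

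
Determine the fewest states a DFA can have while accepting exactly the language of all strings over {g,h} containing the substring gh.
By Myhill–Nerode, count the distinguishable equivalence classes: three classes — no g yet / g seen but no gh / gh seen.
3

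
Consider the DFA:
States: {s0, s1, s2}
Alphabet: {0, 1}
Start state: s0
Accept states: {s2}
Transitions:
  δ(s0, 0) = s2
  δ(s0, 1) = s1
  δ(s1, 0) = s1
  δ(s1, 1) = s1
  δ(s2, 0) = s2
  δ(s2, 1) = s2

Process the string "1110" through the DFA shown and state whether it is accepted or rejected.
Processing string "1110":
  s0 --1--> s1
  s1 --1--> s1
  s1 --1--> s1
  s1 --0--> s1
Final state: s1
Accept states: {s2}
No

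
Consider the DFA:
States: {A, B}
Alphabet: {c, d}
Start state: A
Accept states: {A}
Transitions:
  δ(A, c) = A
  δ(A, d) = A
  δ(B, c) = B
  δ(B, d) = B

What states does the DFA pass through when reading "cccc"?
read 'c': A → A
  read 'c': A → A
  read 'c': A → A
  read 'c': A → A
A -> A -> A -> A -> A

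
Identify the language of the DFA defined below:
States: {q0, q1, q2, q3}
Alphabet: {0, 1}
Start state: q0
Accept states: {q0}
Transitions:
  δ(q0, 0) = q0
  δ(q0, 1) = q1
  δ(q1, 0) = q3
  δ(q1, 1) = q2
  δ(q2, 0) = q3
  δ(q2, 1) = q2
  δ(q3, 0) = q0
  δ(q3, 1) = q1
Testing a few strings:
  '100' → accept
  '01' → reject
  '0' → accept
  '111' → reject
State roles: q0=value ≡ 0 (mod 4); q1=value ≡ 1 (mod 4); q2=value ≡ 3 (mod 4); q3=value ≡ 2 (mod 4)
All binary strings representing a multiple of 4 (read in base 2; leading zeros allowed and ε counts as 0)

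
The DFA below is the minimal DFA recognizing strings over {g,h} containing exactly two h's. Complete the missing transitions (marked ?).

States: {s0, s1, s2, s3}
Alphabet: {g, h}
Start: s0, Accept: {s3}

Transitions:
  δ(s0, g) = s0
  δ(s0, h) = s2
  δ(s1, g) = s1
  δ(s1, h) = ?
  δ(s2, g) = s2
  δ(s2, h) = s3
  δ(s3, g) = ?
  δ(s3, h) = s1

From the language and accept set, identify what each state tracks — s0: zero h's; s1: ≥ three h's (dead); s2: one h; s3: two h's.
Each missing δ(q, a) is the state matching the new tracked value after reading a.
δ(s1, h) = s1; δ(s3, g) = s3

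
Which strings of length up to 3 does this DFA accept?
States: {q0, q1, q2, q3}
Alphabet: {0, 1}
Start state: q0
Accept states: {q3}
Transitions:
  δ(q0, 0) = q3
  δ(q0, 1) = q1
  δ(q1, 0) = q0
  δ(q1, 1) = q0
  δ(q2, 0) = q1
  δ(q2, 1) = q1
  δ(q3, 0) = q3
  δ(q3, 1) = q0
0, 00, 000, 010, 100, 110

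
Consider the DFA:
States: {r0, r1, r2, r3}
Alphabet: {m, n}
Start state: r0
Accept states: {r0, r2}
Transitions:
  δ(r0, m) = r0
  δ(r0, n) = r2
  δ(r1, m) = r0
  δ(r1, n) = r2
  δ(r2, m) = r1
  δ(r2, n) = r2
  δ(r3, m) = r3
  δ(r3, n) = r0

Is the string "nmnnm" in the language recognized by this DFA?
Processing string "nmnnm":
  r0 --n--> r2
  r2 --m--> r1
  r1 --n--> r2
  r2 --n--> r2
  r2 --m--> r1
Final state: r1
Accept states: {r0, r2}
No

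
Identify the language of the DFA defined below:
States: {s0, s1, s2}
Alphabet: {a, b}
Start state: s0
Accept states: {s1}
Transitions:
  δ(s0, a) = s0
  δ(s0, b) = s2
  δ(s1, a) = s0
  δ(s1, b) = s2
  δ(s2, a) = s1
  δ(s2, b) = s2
Testing a few strings:
  'a' → reject
  'bb' → reject
  'abab' → reject
  'ab' → reject
State roles: s0=no suffix match; s1=suffix is ba; s2=one trailing b
All strings over {a,b} ending with ba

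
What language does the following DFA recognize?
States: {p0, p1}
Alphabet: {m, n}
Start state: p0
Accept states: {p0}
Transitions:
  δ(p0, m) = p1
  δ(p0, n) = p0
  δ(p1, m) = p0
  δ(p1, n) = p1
Testing a few strings:
  'm' → reject
  'mmn' → accept
  'nn' → accept
  'nnm' → reject
State roles: p0=even number of m's so far; p1=odd number of m's so far
All strings over {m,n} with an even number of m's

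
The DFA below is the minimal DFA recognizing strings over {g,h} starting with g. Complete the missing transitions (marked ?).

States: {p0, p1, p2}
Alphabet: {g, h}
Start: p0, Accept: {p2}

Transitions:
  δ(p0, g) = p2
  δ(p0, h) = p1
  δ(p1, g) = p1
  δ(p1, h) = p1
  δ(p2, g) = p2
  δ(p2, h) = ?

From the language and accept set, identify what each state tracks — p0: no input read; p1: started with h (dead); p2: started with g.
Each missing δ(q, a) is the state matching the new tracked value after reading a.
δ(p2, h) = p2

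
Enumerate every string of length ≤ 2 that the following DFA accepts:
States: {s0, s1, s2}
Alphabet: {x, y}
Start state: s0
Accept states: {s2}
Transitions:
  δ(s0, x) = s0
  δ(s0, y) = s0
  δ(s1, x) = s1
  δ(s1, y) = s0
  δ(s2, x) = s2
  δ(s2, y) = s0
None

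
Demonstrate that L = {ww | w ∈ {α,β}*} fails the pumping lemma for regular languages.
Assume L is regular with pumping length p. Idea: pumping the leading α-block breaks the equality of the two halves.
Choose s = α^p β α^p β ∈ L (with w = α^p β). |s| = 2p+2 ≥ p. By the pumping lemma, s = xyz with |xy| ≤ p, |y| > 0, so y = α^k with k ≥ 1, in the first α-block. Then xy²z = α^(p+k) β α^p β, of length 2p+2+k. If k is odd this length is odd, so it cannot be of the form ww. If k is even, each half has length p+1+k/2 ≤ p+k, so the first half lies entirely inside the leading α-block and contains no β, while the second half ends in β; the halves differ. Either way xy²z ∉ L.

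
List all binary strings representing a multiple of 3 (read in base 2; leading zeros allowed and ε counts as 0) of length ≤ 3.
ε, 0, 00, 11, 000, 011, 110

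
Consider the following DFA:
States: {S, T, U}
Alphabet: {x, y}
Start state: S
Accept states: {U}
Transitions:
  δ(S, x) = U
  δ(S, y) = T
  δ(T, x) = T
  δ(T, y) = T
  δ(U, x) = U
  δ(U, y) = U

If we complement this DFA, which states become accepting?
Complement accept states = All states \ Original accept states
= {S, T, U} \ {U}
{S, T}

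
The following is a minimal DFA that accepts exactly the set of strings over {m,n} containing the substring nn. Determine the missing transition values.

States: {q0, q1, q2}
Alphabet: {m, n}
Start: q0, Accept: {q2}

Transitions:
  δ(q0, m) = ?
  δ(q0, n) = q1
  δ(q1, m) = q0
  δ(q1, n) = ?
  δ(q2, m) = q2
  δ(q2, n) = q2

From the language and accept set, identify what each state tracks — q0: no progress toward nn; q1: one trailing n; q2: substring nn seen.
Each missing δ(q, a) is the state matching the new tracked value after reading a.
δ(q0, m) = q0; δ(q1, n) = q2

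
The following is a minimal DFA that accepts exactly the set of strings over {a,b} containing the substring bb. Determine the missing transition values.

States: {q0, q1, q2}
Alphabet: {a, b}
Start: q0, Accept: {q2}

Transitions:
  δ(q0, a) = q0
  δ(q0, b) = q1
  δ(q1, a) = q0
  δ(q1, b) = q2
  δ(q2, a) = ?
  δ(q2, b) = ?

From the language and accept set, identify what each state tracks — q0: no progress toward bb; q1: one trailing b; q2: substring bb seen.
Each missing δ(q, a) is the state matching the new tracked value after reading a.
δ(q2, a) = q2; δ(q2, b) = q2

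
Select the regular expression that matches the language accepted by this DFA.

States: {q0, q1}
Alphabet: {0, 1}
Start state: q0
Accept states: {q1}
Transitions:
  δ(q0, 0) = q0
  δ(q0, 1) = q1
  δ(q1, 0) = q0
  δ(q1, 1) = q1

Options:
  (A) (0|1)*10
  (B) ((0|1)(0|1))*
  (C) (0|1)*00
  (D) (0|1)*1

Check each option against the DFA on short strings; one disagreement eliminates an option:
  (A) (0|1)*10: on '1' the DFA goes q0 → q1 and accepts (q1 ∈ Accept), but the regex does not match it → eliminate
  (B) ((0|1)(0|1))*: on ε the DFA stays in q0 and rejects (q0 ∉ Accept), but the regex matches it → eliminate
  (C) (0|1)*00: on '1' the DFA goes q0 → q1 and accepts (q1 ∈ Accept), but the regex does not match it → eliminate
  (D) (0|1)*1: agrees with the DFA on every string of length ≤ 6
Only (D) is consistent with the DFA.
(D) (0|1)*1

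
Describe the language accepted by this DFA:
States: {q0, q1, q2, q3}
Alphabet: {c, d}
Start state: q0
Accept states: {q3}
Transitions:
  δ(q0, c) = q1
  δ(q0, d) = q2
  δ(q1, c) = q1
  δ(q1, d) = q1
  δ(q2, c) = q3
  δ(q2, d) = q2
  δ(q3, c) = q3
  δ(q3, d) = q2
Testing a few strings:
  'd' → reject
  'dd' → reject
  'ddcd' → reject
  'dcdd' → reject
State roles: q0=no input read; q1=started with c (dead); q2=started with d, last symbol d; q3=started with d, last symbol c
All strings over {c,d} that start with d and end with c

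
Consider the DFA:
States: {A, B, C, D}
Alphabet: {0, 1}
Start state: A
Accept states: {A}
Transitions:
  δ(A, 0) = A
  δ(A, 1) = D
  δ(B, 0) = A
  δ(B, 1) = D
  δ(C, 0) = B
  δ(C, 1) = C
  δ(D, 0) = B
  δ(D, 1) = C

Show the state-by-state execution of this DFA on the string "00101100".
read '0': A → A
  read '0': A → A
  read '1': A → D
  read '0': D → B
  read '1': B → D
  read '1': D → C
  read '0': C → B
  read '0': B → A
A -> A -> A -> D -> B -> D -> C -> B -> A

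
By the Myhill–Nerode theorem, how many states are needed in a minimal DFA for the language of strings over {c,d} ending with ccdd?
By Myhill–Nerode, count the distinguishable equivalence classes: 5 classes — one per longest suffix of the input that is a prefix of 'ccdd' (lengths 0 through 4); only the length-4 class is accepting.
5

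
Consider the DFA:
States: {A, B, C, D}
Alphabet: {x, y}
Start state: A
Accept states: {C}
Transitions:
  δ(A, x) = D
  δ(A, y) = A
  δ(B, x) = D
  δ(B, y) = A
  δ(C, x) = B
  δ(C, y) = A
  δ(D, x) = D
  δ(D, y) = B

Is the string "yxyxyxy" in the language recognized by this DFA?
Processing string "yxyxyxy":
  A --y--> A
  A --x--> D
  D --y--> B
  B --x--> D
  D --y--> B
  B --x--> D
  D --y--> B
Final state: B
Accept states: {C}
No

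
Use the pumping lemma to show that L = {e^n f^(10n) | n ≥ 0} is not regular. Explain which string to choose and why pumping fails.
Assume L is regular with pumping length p. Idea: pumping the e-block breaks the 1:10 ratio.
Choose s = e^p f^(10p) (length 11p ≥ p). By the pumping lemma, s = xyz with |xy| ≤ p, |y| > 0, so y = e^k with k ≥ 1. Then xy²z = e^(p+k) f^(10p). For this to be in L we would need 10p = 10(p+k), i.e. 10k = 0, contradicting k ≥ 1. So xy²z ∉ L.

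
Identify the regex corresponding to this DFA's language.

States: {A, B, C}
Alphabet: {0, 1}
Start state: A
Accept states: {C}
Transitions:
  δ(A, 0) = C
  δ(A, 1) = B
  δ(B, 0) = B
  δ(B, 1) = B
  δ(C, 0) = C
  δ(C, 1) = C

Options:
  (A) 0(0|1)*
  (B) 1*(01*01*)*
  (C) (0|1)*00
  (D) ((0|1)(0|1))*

Check each option against the DFA on short strings; one disagreement eliminates an option:
  (A) 0(0|1)*: agrees with the DFA on every string of length ≤ 6
  (B) 1*(01*01*)*: on ε the DFA stays in A and rejects (A ∉ Accept), but the regex matches it → eliminate
  (C) (0|1)*00: on '0' the DFA goes A → C and accepts (C ∈ Accept), but the regex does not match it → eliminate
  (D) ((0|1)(0|1))*: on ε the DFA stays in A and rejects (A ∉ Accept), but the regex matches it → eliminate
Only (A) is consistent with the DFA.
(A) 0(0|1)*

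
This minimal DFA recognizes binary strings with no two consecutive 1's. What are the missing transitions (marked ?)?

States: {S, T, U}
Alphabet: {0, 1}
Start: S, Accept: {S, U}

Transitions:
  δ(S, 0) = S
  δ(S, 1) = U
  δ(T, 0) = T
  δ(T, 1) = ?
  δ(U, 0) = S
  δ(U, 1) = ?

From the language and accept set, identify what each state tracks — S: last symbol not 1 (ok); T: saw 11 (dead); U: last symbol 1 (ok).
Each missing δ(q, a) is the state matching the new tracked value after reading a.
δ(T, 1) = T; δ(U, 1) = T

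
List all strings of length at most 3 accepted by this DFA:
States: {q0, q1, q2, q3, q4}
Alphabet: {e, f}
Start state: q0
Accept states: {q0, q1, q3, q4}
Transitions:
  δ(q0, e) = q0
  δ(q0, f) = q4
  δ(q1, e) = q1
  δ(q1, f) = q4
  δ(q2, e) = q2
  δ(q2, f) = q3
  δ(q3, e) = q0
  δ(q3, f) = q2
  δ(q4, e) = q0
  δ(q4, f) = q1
ε, e, f, ee, ef, fe, ff, eee, eef, efe, eff, fee, fef, ffe, fff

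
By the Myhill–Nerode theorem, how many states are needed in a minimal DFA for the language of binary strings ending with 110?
By Myhill–Nerode, count the distinguishable equivalence classes: 4 classes — one per longest suffix of the input that is a prefix of '110' (lengths 0 through 3); only the length-3 class is accepting.
4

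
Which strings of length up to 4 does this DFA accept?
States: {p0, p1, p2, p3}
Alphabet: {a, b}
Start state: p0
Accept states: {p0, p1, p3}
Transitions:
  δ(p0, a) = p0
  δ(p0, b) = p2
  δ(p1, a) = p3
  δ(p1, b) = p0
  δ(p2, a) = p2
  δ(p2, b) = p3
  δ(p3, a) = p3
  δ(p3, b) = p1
ε, a, aa, bb, aaa, abb, bab, bba, bbb, aaaa, aabb, abab, abba, abbb, baab, baba, babb, bbaa, bbab, bbba, bbbb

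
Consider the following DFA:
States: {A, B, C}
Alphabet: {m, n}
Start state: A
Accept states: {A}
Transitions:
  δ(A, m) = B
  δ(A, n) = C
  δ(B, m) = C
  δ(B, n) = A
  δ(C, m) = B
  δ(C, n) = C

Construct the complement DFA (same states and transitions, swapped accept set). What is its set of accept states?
Complement accept states = All states \ Original accept states
= {A, B, C} \ {A}
{B, C}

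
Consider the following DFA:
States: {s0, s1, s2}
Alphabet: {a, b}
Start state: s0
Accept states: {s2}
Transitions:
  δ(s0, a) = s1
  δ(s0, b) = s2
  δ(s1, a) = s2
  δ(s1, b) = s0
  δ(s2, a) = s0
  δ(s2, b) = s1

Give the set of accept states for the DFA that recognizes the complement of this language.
Complement accept states = All states \ Original accept states
= {s0, s1, s2} \ {s2}
{s0, s1}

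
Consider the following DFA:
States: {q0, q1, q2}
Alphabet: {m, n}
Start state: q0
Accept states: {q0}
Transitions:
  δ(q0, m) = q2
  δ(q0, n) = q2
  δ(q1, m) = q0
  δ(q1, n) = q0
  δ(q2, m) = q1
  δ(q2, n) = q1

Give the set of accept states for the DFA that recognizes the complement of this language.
Complement accept states = All states \ Original accept states
= {q0, q1, q2} \ {q0}
{q1, q2}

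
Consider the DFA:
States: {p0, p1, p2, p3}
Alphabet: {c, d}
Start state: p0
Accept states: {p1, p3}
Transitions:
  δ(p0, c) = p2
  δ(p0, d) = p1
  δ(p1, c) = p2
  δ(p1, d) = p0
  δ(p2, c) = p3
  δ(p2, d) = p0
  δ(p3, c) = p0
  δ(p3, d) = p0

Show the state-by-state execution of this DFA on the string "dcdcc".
read 'd': p0 → p1
  read 'c': p1 → p2
  read 'd': p2 → p0
  read 'c': p0 → p2
  read 'c': p2 → p3
p0 -> p1 -> p2 -> p0 -> p2 -> p3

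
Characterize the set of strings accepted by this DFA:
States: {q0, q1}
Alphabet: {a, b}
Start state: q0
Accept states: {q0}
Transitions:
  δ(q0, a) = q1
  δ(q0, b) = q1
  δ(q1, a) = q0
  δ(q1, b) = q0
Testing a few strings:
  'ba' → accept
  'b' → reject
  'bab' → reject
  'bb' → accept
State roles: q0=even length so far; q1=odd length so far
All strings over {a,b} of even length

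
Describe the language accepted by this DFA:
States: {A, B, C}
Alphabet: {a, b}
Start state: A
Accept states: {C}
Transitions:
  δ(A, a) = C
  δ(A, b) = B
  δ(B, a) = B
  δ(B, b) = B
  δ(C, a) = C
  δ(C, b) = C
Testing a few strings:
  'ab' → accept
  'a' → accept
  'aa' → accept
  'ba' → reject
State roles: A=no input read; B=started with b (dead); C=started with a
All strings over {a,b} starting with a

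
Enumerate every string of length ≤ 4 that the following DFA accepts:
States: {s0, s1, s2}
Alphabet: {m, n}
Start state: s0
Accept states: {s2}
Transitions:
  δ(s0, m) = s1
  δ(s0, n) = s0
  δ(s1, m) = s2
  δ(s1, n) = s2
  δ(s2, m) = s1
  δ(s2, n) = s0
mm, mn, nmm, nmn, mmmm, mmmn, mnmm, mnmn, nnmm, nnmn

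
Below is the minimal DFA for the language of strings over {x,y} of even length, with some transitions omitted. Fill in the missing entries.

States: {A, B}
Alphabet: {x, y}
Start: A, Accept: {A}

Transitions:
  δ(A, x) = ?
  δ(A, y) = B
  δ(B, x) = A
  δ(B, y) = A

From the language and accept set, identify what each state tracks — A: even length so far; B: odd length so far.
Each missing δ(q, a) is the state matching the new tracked value after reading a.
δ(A, x) = B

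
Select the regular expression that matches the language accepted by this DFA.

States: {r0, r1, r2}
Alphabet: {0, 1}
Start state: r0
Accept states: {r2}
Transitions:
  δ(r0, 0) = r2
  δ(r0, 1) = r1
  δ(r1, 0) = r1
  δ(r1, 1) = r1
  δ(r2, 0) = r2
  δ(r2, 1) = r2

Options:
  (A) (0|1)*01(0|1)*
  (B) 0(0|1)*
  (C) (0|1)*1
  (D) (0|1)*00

Check each option against the DFA on short strings; one disagreement eliminates an option:
  (A) (0|1)*01(0|1)*: on '0' the DFA goes r0 → r2 and accepts (r2 ∈ Accept), but the regex does not match it → eliminate
  (B) 0(0|1)*: agrees with the DFA on every string of length ≤ 6
  (C) (0|1)*1: on '0' the DFA goes r0 → r2 and accepts (r2 ∈ Accept), but the regex does not match it → eliminate
  (D) (0|1)*00: on '0' the DFA goes r0 → r2 and accepts (r2 ∈ Accept), but the regex does not match it → eliminate
Only (B) is consistent with the DFA.
(B) 0(0|1)*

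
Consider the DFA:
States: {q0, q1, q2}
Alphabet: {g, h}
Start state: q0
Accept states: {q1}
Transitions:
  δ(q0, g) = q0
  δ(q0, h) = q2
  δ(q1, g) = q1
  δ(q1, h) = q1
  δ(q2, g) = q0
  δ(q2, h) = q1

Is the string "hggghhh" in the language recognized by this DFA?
Processing string "hggghhh":
  q0 --h--> q2
  q2 --g--> q0
  q0 --g--> q0
  q0 --g--> q0
  q0 --h--> q2
  q2 --h--> q1
  q1 --h--> q1
Final state: q1
Accept states: {q1}
Yes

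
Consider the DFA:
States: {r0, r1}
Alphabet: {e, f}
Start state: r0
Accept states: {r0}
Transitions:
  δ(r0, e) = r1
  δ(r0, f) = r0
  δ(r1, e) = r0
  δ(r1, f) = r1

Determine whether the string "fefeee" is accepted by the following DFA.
Processing string "fefeee":
  r0 --f--> r0
  r0 --e--> r1
  r1 --f--> r1
  r1 --e--> r0
  r0 --e--> r1
  r1 --e--> r0
Final state: r0
Accept states: {r0}
Yes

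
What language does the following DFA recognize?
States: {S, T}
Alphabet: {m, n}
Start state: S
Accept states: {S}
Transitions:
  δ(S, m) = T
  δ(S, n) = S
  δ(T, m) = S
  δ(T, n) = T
Testing a few strings:
  'nmm' → accept
  'mmm' → reject
  'nm' → reject
  'nnm' → reject
State roles: S=even number of m's so far; T=odd number of m's so far
All strings over {m,n} with an even number of m's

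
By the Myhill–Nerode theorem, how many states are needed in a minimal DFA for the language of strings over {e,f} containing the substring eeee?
By Myhill–Nerode, count the distinguishable equivalence classes: 5 classes — one per longest suffix of the input that is a prefix of 'eeee' (lengths 0 through 3), plus an absorbing 'already seen eeee' class.
5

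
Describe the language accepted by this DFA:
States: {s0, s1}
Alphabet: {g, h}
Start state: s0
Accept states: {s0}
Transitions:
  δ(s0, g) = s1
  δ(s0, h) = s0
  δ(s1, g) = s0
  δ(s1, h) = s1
Testing a few strings:
  'hh' → accept
  'h' → accept
  'hhh' → accept
  'g' → reject
State roles: s0=even number of g's so far; s1=odd number of g's so far
All strings over {g,h} with an even number of g's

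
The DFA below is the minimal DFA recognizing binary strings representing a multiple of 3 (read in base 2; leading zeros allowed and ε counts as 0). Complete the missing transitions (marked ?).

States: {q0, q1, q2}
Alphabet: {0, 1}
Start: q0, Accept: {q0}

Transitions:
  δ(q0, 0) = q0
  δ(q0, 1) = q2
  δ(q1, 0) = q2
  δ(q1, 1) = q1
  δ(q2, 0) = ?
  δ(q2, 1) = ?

From the language and accept set, identify what each state tracks — q0: value ≡ 0 (mod 3); q1: value ≡ 2 (mod 3); q2: value ≡ 1 (mod 3).
Each missing δ(q, a) is the state matching the new tracked value after reading a.
δ(q2, 0) = q1; δ(q2, 1) = q0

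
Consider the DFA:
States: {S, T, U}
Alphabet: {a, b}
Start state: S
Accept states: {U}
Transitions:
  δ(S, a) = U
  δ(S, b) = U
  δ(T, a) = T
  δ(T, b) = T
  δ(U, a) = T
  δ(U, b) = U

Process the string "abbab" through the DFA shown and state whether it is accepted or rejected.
Processing string "abbab":
  S --a--> U
  U --b--> U
  U --b--> U
  U --a--> T
  T --b--> T
Final state: T
Accept states: {U}
No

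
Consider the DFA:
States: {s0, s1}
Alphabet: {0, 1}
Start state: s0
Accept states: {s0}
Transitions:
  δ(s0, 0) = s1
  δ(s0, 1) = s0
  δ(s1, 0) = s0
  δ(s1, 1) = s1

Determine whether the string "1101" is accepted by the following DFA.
Processing string "1101":
  s0 --1--> s0
  s0 --1--> s0
  s0 --0--> s1
  s1 --1--> s1
Final state: s1
Accept states: {s0}
No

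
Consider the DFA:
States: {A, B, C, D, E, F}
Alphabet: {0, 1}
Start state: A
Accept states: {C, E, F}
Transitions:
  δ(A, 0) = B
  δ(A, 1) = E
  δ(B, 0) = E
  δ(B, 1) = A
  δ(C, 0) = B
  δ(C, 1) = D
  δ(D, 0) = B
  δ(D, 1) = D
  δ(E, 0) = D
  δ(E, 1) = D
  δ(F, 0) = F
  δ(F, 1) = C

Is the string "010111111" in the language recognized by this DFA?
Processing string "010111111":
  A --0--> B
  B --1--> A
  A --0--> B
  B --1--> A
  A --1--> E
  E --1--> D
  D --1--> D
  D --1--> D
  D --1--> D
Final state: D
Accept states: {C, E, F}
No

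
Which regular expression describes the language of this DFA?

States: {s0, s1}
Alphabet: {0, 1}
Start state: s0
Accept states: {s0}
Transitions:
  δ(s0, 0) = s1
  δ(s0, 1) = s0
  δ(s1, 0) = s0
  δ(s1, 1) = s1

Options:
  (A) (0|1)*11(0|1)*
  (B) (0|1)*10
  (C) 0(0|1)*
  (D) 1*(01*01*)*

Check each option against the DFA on short strings; one disagreement eliminates an option:
  (A) (0|1)*11(0|1)*: on ε the DFA stays in s0 and accepts (s0 ∈ Accept), but the regex does not match it → eliminate
  (B) (0|1)*10: on ε the DFA stays in s0 and accepts (s0 ∈ Accept), but the regex does not match it → eliminate
  (C) 0(0|1)*: on ε the DFA stays in s0 and accepts (s0 ∈ Accept), but the regex does not match it → eliminate
  (D) 1*(01*01*)*: agrees with the DFA on every string of length ≤ 6
Only (D) is consistent with the DFA.
(D) 1*(01*01*)*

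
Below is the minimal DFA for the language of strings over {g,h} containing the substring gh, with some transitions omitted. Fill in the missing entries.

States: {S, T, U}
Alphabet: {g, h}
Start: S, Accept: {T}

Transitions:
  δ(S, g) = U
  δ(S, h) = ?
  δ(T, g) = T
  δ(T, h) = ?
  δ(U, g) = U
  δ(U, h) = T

From the language and accept set, identify what each state tracks — S: no g seen yet; T: substring gh seen; U: seen a g, waiting for h.
Each missing δ(q, a) is the state matching the new tracked value after reading a.
δ(S, h) = S; δ(T, h) = T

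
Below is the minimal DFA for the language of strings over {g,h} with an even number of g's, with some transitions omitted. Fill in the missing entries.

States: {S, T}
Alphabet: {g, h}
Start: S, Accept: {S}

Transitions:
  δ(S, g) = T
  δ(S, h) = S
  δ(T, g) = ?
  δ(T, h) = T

From the language and accept set, identify what each state tracks — S: even number of g's so far; T: odd number of g's so far.
Each missing δ(q, a) is the state matching the new tracked value after reading a.
δ(T, g) = S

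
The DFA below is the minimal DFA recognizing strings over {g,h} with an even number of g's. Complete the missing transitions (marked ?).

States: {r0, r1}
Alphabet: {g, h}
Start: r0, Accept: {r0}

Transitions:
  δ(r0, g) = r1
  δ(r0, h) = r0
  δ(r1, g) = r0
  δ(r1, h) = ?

From the language and accept set, identify what each state tracks — r0: even number of g's so far; r1: odd number of g's so far.
Each missing δ(q, a) is the state matching the new tracked value after reading a.
δ(r1, h) = r1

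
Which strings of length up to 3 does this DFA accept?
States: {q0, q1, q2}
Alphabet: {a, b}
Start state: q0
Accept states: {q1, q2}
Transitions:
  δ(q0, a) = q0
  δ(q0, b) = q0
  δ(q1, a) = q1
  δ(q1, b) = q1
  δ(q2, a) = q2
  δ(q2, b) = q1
None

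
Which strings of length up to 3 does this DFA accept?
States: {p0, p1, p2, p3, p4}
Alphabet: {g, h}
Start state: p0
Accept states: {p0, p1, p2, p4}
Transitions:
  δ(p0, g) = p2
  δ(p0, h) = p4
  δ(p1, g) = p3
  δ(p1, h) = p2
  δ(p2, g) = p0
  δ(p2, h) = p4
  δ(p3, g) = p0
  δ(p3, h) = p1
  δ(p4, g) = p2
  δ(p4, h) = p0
ε, g, h, gg, gh, hg, hh, ggg, ggh, ghg, ghh, hgg, hgh, hhg, hhh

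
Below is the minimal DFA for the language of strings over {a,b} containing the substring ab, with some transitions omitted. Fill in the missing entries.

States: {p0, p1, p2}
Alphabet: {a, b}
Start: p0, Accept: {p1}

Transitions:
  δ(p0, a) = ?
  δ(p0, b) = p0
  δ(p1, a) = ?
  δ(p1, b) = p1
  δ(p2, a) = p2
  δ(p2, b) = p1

From the language and accept set, identify what each state tracks — p0: no a seen yet; p1: substring ab seen; p2: seen a a, waiting for b.
Each missing δ(q, a) is the state matching the new tracked value after reading a.
δ(p0, a) = p2; δ(p1, a) = p1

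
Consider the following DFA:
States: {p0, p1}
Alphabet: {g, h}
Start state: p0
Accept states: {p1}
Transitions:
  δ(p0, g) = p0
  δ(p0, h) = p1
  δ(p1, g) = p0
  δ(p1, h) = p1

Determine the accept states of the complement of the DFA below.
Complement accept states = All states \ Original accept states
= {p0, p1} \ {p1}
{p0}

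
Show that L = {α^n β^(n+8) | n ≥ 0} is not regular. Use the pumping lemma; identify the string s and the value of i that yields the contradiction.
Assume L is regular with pumping length p. Idea: pumping the α-block breaks the fixed offset of 8.
Choose s = α^p β^(p+8) ∈ L. By the pumping lemma, s = xyz with |xy| ≤ p, |y| > 0, so y = α^k with k ≥ 1. Then xy²z = α^(p+k) β^(p+8). For this to be in L we would need p+8 = (p+k)+8, i.e. k = 0, contradicting k ≥ 1. So xy²z ∉ L.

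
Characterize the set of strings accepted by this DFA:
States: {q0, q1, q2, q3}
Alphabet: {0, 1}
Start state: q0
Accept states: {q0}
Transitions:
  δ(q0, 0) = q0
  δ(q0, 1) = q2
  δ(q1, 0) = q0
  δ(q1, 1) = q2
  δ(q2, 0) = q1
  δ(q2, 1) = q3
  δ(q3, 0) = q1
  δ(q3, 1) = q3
Testing a few strings:
  '010' → reject
  '1' → reject
  '110' → reject
  '000' → accept
State roles: q0=value ≡ 0 (mod 4); q1=value ≡ 2 (mod 4); q2=value ≡ 1 (mod 4); q3=value ≡ 3 (mod 4)
All binary strings representing a multiple of 4 (read in base 2; leading zeros allowed and ε counts as 0)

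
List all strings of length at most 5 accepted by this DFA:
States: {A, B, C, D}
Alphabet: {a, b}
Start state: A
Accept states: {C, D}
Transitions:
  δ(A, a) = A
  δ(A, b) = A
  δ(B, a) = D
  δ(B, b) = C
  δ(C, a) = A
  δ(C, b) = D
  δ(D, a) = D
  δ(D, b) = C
None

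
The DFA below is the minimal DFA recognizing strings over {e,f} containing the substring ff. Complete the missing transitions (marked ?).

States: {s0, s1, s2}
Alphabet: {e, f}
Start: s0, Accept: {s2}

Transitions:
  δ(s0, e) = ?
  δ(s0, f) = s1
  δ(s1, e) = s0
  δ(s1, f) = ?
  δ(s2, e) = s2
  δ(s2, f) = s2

From the language and accept set, identify what each state tracks — s0: no progress toward ff; s1: one trailing f; s2: substring ff seen.
Each missing δ(q, a) is the state matching the new tracked value after reading a.
δ(s0, e) = s0; δ(s1, f) = s2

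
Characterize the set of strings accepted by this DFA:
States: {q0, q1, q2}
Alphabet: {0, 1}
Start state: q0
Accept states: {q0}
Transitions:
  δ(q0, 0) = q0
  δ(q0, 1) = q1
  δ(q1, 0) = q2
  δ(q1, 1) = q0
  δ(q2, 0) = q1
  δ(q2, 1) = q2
Testing a few strings:
  '01' → reject
  '1' → reject
  '010' → reject
  '100' → reject
State roles: q0=value ≡ 0 (mod 3); q1=value ≡ 1 (mod 3); q2=value ≡ 2 (mod 3)
All binary strings representing a multiple of 3 (read in base 2; leading zeros allowed and ε counts as 0)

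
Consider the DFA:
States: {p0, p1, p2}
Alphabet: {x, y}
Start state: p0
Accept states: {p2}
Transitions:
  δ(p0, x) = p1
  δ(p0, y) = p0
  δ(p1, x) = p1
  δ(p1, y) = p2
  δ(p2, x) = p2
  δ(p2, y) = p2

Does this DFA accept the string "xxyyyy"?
Processing string "xxyyyy":
  p0 --x--> p1
  p1 --x--> p1
  p1 --y--> p2
  p2 --y--> p2
  p2 --y--> p2
  p2 --y--> p2
Final state: p2
Accept states: {p2}
Yes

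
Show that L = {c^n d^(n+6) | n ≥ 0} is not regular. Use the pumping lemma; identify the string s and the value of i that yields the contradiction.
Assume L is regular with pumping length p. Idea: pumping the c-block breaks the fixed offset of 6.
Choose s = c^p d^(p+6) ∈ L. By the pumping lemma, s = xyz with |xy| ≤ p, |y| > 0, so y = c^k with k ≥ 1. Then xy²z = c^(p+k) d^(p+6). For this to be in L we would need p+6 = (p+k)+6, i.e. k = 0, contradicting k ≥ 1. So xy²z ∉ L.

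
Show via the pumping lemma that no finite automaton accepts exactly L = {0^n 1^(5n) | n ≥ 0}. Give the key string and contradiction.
Assume L is regular with pumping length p. Idea: pumping the 0-block breaks the 1:5 ratio.
Choose s = 0^p 1^(5p) (length 6p ≥ p). By the pumping lemma, s = xyz with |xy| ≤ p, |y| > 0, so y = 0^k with k ≥ 1. Then xy²z = 0^(p+k) 1^(5p). For this to be in L we would need 5p = 5(p+k), i.e. 5k = 0, contradicting k ≥ 1. So xy²z ∉ L.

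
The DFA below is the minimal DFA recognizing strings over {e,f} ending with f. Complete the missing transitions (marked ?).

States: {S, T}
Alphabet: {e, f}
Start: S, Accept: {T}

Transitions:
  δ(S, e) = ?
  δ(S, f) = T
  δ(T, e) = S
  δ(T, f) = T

From the language and accept set, identify what each state tracks — S: last symbol not f; T: last symbol is f.
Each missing δ(q, a) is the state matching the new tracked value after reading a.
δ(S, e) = S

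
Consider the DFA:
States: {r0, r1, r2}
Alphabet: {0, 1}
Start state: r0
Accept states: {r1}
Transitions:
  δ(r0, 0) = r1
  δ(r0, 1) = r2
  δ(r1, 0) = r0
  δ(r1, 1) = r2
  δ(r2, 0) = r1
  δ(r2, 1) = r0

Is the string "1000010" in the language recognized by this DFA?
Processing string "1000010":
  r0 --1--> r2
  r2 --0--> r1
  r1 --0--> r0
  r0 --0--> r1
  r1 --0--> r0
  r0 --1--> r2
  r2 --0--> r1
Final state: r1
Accept states: {r1}
Yes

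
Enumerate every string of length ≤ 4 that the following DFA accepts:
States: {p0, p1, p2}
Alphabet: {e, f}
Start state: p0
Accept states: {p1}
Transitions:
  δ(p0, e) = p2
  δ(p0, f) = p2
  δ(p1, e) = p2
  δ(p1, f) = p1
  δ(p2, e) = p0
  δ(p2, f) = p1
ef, ff, eff, fff, eeef, eeff, efef, efff, feef, feff, ffef, ffff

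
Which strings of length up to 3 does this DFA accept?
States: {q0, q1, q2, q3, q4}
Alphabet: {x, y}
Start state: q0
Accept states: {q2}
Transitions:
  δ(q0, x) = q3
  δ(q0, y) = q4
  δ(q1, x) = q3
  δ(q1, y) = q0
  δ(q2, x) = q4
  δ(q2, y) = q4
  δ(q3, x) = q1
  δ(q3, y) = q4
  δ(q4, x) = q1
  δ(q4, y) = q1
None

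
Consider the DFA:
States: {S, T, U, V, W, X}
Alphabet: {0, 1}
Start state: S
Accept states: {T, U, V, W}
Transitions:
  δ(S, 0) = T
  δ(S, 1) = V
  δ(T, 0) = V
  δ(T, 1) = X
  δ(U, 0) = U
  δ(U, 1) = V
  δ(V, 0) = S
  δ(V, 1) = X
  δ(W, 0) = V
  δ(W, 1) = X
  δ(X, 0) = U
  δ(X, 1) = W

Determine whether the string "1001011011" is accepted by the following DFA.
Processing string "1001011011":
  S --1--> V
  V --0--> S
  S --0--> T
  T --1--> X
  X --0--> U
  U --1--> V
  V --1--> X
  X --0--> U
  U --1--> V
  V --1--> X
Final state: X
Accept states: {T, U, V, W}
No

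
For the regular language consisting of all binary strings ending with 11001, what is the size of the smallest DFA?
By Myhill–Nerode, count the distinguishable equivalence classes: 6 classes — one per longest suffix of the input that is a prefix of '11001' (lengths 0 through 5); only the length-5 class is accepting.
6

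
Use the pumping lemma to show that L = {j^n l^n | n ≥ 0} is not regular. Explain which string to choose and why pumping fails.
Assume L is regular with pumping length p. Idea: pumping the j-block changes the count balance.
Choose s = j^p l^p (length 2p ≥ p). By the pumping lemma, s = xyz with |xy| ≤ p, |y| > 0. So y = j^k for some k > 0 (since xy is entirely within the j's). Pumping gives xy²z = j^(p+k) l^p, which is not in L since p+k ≠ p.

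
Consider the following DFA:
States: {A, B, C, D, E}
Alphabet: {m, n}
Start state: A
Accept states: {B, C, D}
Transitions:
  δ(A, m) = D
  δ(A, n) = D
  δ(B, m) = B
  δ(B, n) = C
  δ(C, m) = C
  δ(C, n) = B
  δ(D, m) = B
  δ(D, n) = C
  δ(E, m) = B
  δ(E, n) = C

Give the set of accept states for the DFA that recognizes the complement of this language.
Complement accept states = All states \ Original accept states
= {A, B, C, D, E} \ {B, C, D}
{A, E}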